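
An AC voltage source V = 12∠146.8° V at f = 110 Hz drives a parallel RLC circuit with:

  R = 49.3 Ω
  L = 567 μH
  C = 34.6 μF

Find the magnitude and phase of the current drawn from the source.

Step 1 — Angular frequency: ω = 2π·f = 2π·110 = 691.2 rad/s.
Step 2 — Component impedances:
  R: Z = R = 49.3 Ω
  L: Z = jωL = j·691.2·0.000567 = 0 + j0.3919 Ω
  C: Z = 1/(jωC) = -j/(ω·C) = 0 - j41.82 Ω
Step 3 — Parallel combination: 1/Z_total = 1/R + 1/L + 1/C; Z_total = 0.003174 + j0.3956 Ω = 0.3956∠89.5° Ω.
Step 4 — Source phasor: V = 12∠146.8° V = -10.04 + j6.571 V.
Step 5 — Ohm's law: I = V / Z_total = (-10.04 + j6.571) / (0.003174 + j0.3956) = 16.41 + j25.52 A.
Step 6 — Convert to polar: |I| = 30.34 A, ∠I = 57.3°.

I = 30.34∠57.3° A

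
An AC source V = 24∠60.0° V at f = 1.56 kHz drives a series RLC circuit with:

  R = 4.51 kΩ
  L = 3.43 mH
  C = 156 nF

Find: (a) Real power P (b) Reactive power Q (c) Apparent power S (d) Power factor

Step 1 — Angular frequency: ω = 2π·f = 2π·1560 = 9802 rad/s.
Step 2 — Component impedances:
  R: Z = R = 4510 Ω
  L: Z = jωL = j·9802·0.00343 = 0 + j33.62 Ω
  C: Z = 1/(jωC) = -j/(ω·C) = 0 - j654 Ω
Step 3 — Series combination: Z_total = R + L + C = 4510 - j620.4 Ω = 4552∠-7.8° Ω.
Step 4 — Source phasor: V = 24∠60.0° V = 12 + j20.78 V.
Step 5 — Current: I = V / Z = 0.001989 + j0.004882 A = 0.005272∠67.8° A.
Step 6 — Complex power: S = V·I* = 0.1253 - j0.01724 VA.
Step 7 — Real power: P = Re(S) = 0.1253 W.
Step 8 — Reactive power: Q = Im(S) = -0.01724 VAR.
Step 9 — Apparent power: |S| = 0.1265 VA.
Step 10 — Power factor: PF = P/|S| = 0.9907 (leading).

(a) P = 0.1253 W  (b) Q = -0.01724 VAR  (c) S = 0.1265 VA  (d) PF = 0.9907 (leading)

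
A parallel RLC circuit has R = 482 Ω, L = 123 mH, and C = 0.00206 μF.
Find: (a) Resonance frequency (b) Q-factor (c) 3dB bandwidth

Step 1 — Resonance: ω₀ = 1/√(LC) = 1/√(0.123·2.06e-09) = 6.282e+04 rad/s.
Step 2 — f₀ = ω₀/(2π) = 9998 Hz.
Step 3 — Parallel Q: Q = R/(ω₀L) = 482/(6.282e+04·0.123) = 0.06238.
Step 4 — Bandwidth: Δω = ω₀/Q = 1.007e+06 rad/s; BW = Δω/(2π) = 1.603e+05 Hz.

(a) f₀ = 9998 Hz  (b) Q = 0.06238  (c) BW = 1.603e+05 Hz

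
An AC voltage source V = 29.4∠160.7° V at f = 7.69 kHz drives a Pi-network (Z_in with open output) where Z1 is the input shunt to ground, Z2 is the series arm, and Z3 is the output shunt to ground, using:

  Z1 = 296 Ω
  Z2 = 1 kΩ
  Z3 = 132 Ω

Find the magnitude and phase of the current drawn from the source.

Step 1 — Angular frequency: ω = 2π·f = 2π·7690 = 4.832e+04 rad/s.
Step 2 — Component impedances:
  Z1: Z = R = 296 Ω
  Z2: Z = R = 1000 Ω
  Z3: Z = R = 132 Ω
Step 3 — With open output, the series arm Z2 and the output shunt Z3 appear in series to ground: Z2 + Z3 = 1132 Ω.
Step 4 — Parallel with input shunt Z1: Z_in = Z1 || (Z2 + Z3) = 234.6 Ω = 234.6∠0.0° Ω.
Step 5 — Source phasor: V = 29.4∠160.7° V = -27.75 + j9.717 V.
Step 6 — Ohm's law: I = V / Z_total = (-27.75 + j9.717) / (234.6) = -0.1183 + j0.04141 A.
Step 7 — Convert to polar: |I| = 0.1253 A, ∠I = 160.7°.

I = 0.1253∠160.7° A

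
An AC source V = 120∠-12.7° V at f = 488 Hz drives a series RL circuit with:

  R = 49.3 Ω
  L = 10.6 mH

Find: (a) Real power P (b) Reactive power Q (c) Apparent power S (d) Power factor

Step 1 — Angular frequency: ω = 2π·f = 2π·488 = 3066 rad/s.
Step 2 — Component impedances:
  R: Z = R = 49.3 Ω
  L: Z = jωL = j·3066·0.0106 = 0 + j32.5 Ω
Step 3 — Series combination: Z_total = R + L = 49.3 + j32.5 Ω = 59.05∠33.4° Ω.
Step 4 — Source phasor: V = 120∠-12.7° V = 117.1 - j26.38 V.
Step 5 — Current: I = V / Z = 1.409 - j1.464 A = 2.032∠-46.1° A.
Step 6 — Complex power: S = V·I* = 203.6 + j134.2 VA.
Step 7 — Real power: P = Re(S) = 203.6 W.
Step 8 — Reactive power: Q = Im(S) = 134.2 VAR.
Step 9 — Apparent power: |S| = 243.9 VA.
Step 10 — Power factor: PF = P/|S| = 0.8349 (lagging).

(a) P = 203.6 W  (b) Q = 134.2 VAR  (c) S = 243.9 VA  (d) PF = 0.8349 (lagging)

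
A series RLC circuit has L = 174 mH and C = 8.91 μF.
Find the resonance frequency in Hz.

Step 1 — Resonance condition Im(Z)=0 gives ω₀ = 1/√(LC).
Step 2 — ω₀ = 1/√(0.174·8.91e-06) = 803.1 rad/s.
Step 3 — f₀ = ω₀/(2π) = 127.8 Hz.

f₀ = 127.8 Hz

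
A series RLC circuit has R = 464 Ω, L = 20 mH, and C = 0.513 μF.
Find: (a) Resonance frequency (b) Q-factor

Step 1 — Resonance condition Im(Z)=0 gives ω₀ = 1/√(LC).
Step 2 — ω₀ = 1/√(0.02·5.13e-07) = 9872 rad/s.
Step 3 — f₀ = ω₀/(2π) = 1571 Hz.
Step 4 — Series Q: Q = ω₀L/R = 9872·0.02/464 = 0.4255.

(a) f₀ = 1571 Hz  (b) Q = 0.4255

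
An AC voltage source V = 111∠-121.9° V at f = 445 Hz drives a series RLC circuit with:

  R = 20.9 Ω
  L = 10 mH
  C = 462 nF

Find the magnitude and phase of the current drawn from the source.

Step 1 — Angular frequency: ω = 2π·f = 2π·445 = 2796 rad/s.
Step 2 — Component impedances:
  R: Z = R = 20.9 Ω
  L: Z = jωL = j·2796·0.01 = 0 + j27.96 Ω
  C: Z = 1/(jωC) = -j/(ω·C) = 0 - j774.1 Ω
Step 3 — Series combination: Z_total = R + L + C = 20.9 - j746.2 Ω = 746.5∠-88.4° Ω.
Step 4 — Source phasor: V = 111∠-121.9° V = -58.66 - j94.24 V.
Step 5 — Ohm's law: I = V / Z_total = (-58.66 - j94.24) / (20.9 - j746.2) = 0.124 - j0.08208 A.
Step 6 — Convert to polar: |I| = 0.1487 A, ∠I = -33.5°.

I = 0.1487∠-33.5° A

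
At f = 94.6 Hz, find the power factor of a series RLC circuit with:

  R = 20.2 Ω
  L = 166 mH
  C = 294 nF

Step 1 — Angular frequency: ω = 2π·f = 2π·94.6 = 594.4 rad/s.
Step 2 — Component impedances:
  R: Z = R = 20.2 Ω
  L: Z = jωL = j·594.4·0.166 = 0 + j98.67 Ω
  C: Z = 1/(jωC) = -j/(ω·C) = 0 - j5722 Ω
Step 3 — Series combination: Z_total = R + L + C = 20.2 - j5624 Ω = 5624∠-89.8° Ω.
Step 4 — Power factor: PF = cos(φ) = Re(Z)/|Z| = 20.2/5624 = 0.003592.
Step 5 — Type: Im(Z) = -5624 ⇒ leading (phase φ = -89.8°).

PF = 0.003592 (leading, φ = -89.8°)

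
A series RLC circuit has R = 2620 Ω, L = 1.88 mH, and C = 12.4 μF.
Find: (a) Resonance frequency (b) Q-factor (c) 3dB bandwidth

Step 1 — Resonance condition Im(Z)=0 gives ω₀ = 1/√(LC).
Step 2 — ω₀ = 1/√(0.00188·1.24e-05) = 6550 rad/s.
Step 3 — f₀ = ω₀/(2π) = 1042 Hz.
Step 4 — Series Q: Q = ω₀L/R = 6550·0.00188/2620 = 0.0047.
Step 5 — 3dB bandwidth: Δω = ω₀/Q = 1.394e+06 rad/s; BW = Δω/(2π) = 2.218e+05 Hz.

(a) f₀ = 1042 Hz  (b) Q = 0.0047  (c) BW = 2.218e+05 Hz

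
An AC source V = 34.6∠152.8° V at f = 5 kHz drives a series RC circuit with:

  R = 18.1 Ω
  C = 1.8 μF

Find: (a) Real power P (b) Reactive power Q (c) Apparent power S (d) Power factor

Step 1 — Angular frequency: ω = 2π·f = 2π·5000 = 3.142e+04 rad/s.
Step 2 — Component impedances:
  R: Z = R = 18.1 Ω
  C: Z = 1/(jωC) = -j/(ω·C) = 0 - j17.68 Ω
Step 3 — Series combination: Z_total = R + C = 18.1 - j17.68 Ω = 25.3∠-44.3° Ω.
Step 4 — Source phasor: V = 34.6∠152.8° V = -30.77 + j15.82 V.
Step 5 — Current: I = V / Z = -1.307 - j0.4028 A = 1.367∠-162.9° A.
Step 6 — Complex power: S = V·I* = 33.84 - j33.06 VA.
Step 7 — Real power: P = Re(S) = 33.84 W.
Step 8 — Reactive power: Q = Im(S) = -33.06 VAR.
Step 9 — Apparent power: |S| = 47.31 VA.
Step 10 — Power factor: PF = P/|S| = 0.7153 (leading).

(a) P = 33.84 W  (b) Q = -33.06 VAR  (c) S = 47.31 VA  (d) PF = 0.7153 (leading)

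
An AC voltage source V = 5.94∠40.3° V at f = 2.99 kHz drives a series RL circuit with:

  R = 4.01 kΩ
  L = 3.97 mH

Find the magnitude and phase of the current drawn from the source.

Step 1 — Angular frequency: ω = 2π·f = 2π·2990 = 1.879e+04 rad/s.
Step 2 — Component impedances:
  R: Z = R = 4010 Ω
  L: Z = jωL = j·1.879e+04·0.00397 = 0 + j74.58 Ω
Step 3 — Series combination: Z_total = R + L = 4010 + j74.58 Ω = 4011∠1.1° Ω.
Step 4 — Source phasor: V = 5.94∠40.3° V = 4.53 + j3.842 V.
Step 5 — Ohm's law: I = V / Z_total = (4.53 + j3.842) / (4010 + j74.58) = 0.001147 + j0.0009368 A.
Step 6 — Convert to polar: |I| = 0.001481 A, ∠I = 39.2°.

I = 0.001481∠39.2° A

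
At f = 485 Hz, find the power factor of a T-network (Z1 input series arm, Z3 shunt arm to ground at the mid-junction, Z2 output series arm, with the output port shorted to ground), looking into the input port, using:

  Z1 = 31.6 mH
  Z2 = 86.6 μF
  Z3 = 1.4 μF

Step 1 — Angular frequency: ω = 2π·f = 2π·485 = 3047 rad/s.
Step 2 — Component impedances:
  Z1: Z = jωL = j·3047·0.0316 = 0 + j96.3 Ω
  Z2: Z = 1/(jωC) = -j/(ω·C) = 0 - j3.789 Ω
  Z3: Z = 1/(jωC) = -j/(ω·C) = 0 - j234.4 Ω
Step 3 — With the output port shorted to ground, the output series arm Z2 runs from the junction to ground; the shunt arm Z3 also runs from the junction to ground. They appear in parallel: Z3 || Z2 = 0 - j3.729 Ω.
Step 4 — Series with input arm Z1: Z_in = Z1 + (Z3 || Z2) = 0 + j92.57 Ω = 92.57∠90.0° Ω.
Step 5 — Power factor: PF = cos(φ) = Re(Z)/|Z| = 0/92.57 = 0.
Step 6 — Type: Im(Z) = 92.57 ⇒ lagging (phase φ = 90.0°).

PF = 0 (lagging, φ = 90.0°)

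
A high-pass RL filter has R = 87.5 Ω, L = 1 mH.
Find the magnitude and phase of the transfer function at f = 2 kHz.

Step 1 — Angular frequency: ω = 2π·2000 = 1.257e+04 rad/s.
Step 2 — Transfer function: H(jω) = jωL/(R + jωL).
Step 3 — Numerator jωL = j·12.57; denominator R + jωL = 87.5 + j12.57.
Step 4 — H = 0.02021 + j0.1407.
Step 5 — Magnitude: |H| = 0.1422 (-16.9 dB); phase: φ = 81.8°.

|H| = 0.1422 (-16.9 dB), φ = 81.8°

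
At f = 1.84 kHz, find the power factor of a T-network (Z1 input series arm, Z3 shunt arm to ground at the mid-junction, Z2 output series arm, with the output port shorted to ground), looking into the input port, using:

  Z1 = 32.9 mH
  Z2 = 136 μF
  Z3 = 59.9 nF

Step 1 — Angular frequency: ω = 2π·f = 2π·1840 = 1.156e+04 rad/s.
Step 2 — Component impedances:
  Z1: Z = jωL = j·1.156e+04·0.0329 = 0 + j380.4 Ω
  Z2: Z = 1/(jωC) = -j/(ω·C) = 0 - j0.636 Ω
  Z3: Z = 1/(jωC) = -j/(ω·C) = 0 - j1444 Ω
Step 3 — With the output port shorted to ground, the output series arm Z2 runs from the junction to ground; the shunt arm Z3 also runs from the junction to ground. They appear in parallel: Z3 || Z2 = 0 - j0.6357 Ω.
Step 4 — Series with input arm Z1: Z_in = Z1 + (Z3 || Z2) = 0 + j379.7 Ω = 379.7∠90.0° Ω.
Step 5 — Power factor: PF = cos(φ) = Re(Z)/|Z| = 0/379.7 = 0.
Step 6 — Type: Im(Z) = 379.7 ⇒ lagging (phase φ = 90.0°).

PF = 0 (lagging, φ = 90.0°)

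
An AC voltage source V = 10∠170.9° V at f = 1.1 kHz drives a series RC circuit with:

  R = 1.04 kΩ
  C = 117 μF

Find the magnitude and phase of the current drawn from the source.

Step 1 — Angular frequency: ω = 2π·f = 2π·1100 = 6912 rad/s.
Step 2 — Component impedances:
  R: Z = R = 1040 Ω
  C: Z = 1/(jωC) = -j/(ω·C) = 0 - j1.237 Ω
Step 3 — Series combination: Z_total = R + C = 1040 - j1.237 Ω = 1040∠-0.1° Ω.
Step 4 — Source phasor: V = 10∠170.9° V = -9.874 + j1.582 V.
Step 5 — Ohm's law: I = V / Z_total = (-9.874 + j1.582) / (1040 - j1.237) = -0.009496 + j0.001509 A.
Step 6 — Convert to polar: |I| = 0.009615 A, ∠I = 171.0°.

I = 0.009615∠171.0° A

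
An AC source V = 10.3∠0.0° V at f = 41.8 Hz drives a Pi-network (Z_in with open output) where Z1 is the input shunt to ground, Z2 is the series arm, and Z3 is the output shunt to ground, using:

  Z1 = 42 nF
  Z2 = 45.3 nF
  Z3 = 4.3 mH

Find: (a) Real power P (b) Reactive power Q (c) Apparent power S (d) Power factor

Step 1 — Angular frequency: ω = 2π·f = 2π·41.8 = 262.6 rad/s.
Step 2 — Component impedances:
  Z1: Z = 1/(jωC) = -j/(ω·C) = 0 - j9.066e+04 Ω
  Z2: Z = 1/(jωC) = -j/(ω·C) = 0 - j8.405e+04 Ω
  Z3: Z = jωL = j·262.6·0.0043 = 0 + j1.129 Ω
Step 3 — With open output, the series arm Z2 and the output shunt Z3 appear in series to ground: Z2 + Z3 = 0 - j8.405e+04 Ω.
Step 4 — Parallel with input shunt Z1: Z_in = Z1 || (Z2 + Z3) = 0 - j4.361e+04 Ω = 4.361e+04∠-90.0° Ω.
Step 5 — Source phasor: V = 10.3∠0.0° V = 10.3 V.
Step 6 — Current: I = V / Z = 0 + j0.0002362 A = 0.0002362∠90.0° A.
Step 7 — Complex power: S = V·I* = 0 - j0.002432 VA.
Step 8 — Real power: P = Re(S) = 0 W.
Step 9 — Reactive power: Q = Im(S) = -0.002432 VAR.
Step 10 — Apparent power: |S| = 0.002432 VA.
Step 11 — Power factor: PF = P/|S| = 0 (leading).

(a) P = 0 W  (b) Q = -0.002432 VAR  (c) S = 0.002432 VA  (d) PF = 0 (leading)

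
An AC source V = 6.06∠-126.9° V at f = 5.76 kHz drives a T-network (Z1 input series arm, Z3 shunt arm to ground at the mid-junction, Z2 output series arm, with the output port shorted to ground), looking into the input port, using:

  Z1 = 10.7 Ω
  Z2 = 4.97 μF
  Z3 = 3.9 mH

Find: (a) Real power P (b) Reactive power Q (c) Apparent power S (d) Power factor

Step 1 — Angular frequency: ω = 2π·f = 2π·5760 = 3.619e+04 rad/s.
Step 2 — Component impedances:
  Z1: Z = R = 10.7 Ω
  Z2: Z = 1/(jωC) = -j/(ω·C) = 0 - j5.56 Ω
  Z3: Z = jωL = j·3.619e+04·0.0039 = 0 + j141.1 Ω
Step 3 — With the output port shorted to ground, the output series arm Z2 runs from the junction to ground; the shunt arm Z3 also runs from the junction to ground. They appear in parallel: Z3 || Z2 = 0 - j5.788 Ω.
Step 4 — Series with input arm Z1: Z_in = Z1 + (Z3 || Z2) = 10.7 - j5.788 Ω = 12.16∠-28.4° Ω.
Step 5 — Source phasor: V = 6.06∠-126.9° V = -3.639 - j4.846 V.
Step 6 — Current: I = V / Z = -0.07356 - j0.4927 A = 0.4982∠-98.5° A.
Step 7 — Complex power: S = V·I* = 2.655 - j1.436 VA.
Step 8 — Real power: P = Re(S) = 2.655 W.
Step 9 — Reactive power: Q = Im(S) = -1.436 VAR.
Step 10 — Apparent power: |S| = 3.019 VA.
Step 11 — Power factor: PF = P/|S| = 0.8796 (leading).

(a) P = 2.655 W  (b) Q = -1.436 VAR  (c) S = 3.019 VA  (d) PF = 0.8796 (leading)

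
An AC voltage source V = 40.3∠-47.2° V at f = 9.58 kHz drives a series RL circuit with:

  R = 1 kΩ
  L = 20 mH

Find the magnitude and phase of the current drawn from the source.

Step 1 — Angular frequency: ω = 2π·f = 2π·9580 = 6.019e+04 rad/s.
Step 2 — Component impedances:
  R: Z = R = 1000 Ω
  L: Z = jωL = j·6.019e+04·0.02 = 0 + j1204 Ω
Step 3 — Series combination: Z_total = R + L = 1000 + j1204 Ω = 1565∠50.3° Ω.
Step 4 — Source phasor: V = 40.3∠-47.2° V = 27.38 - j29.57 V.
Step 5 — Ohm's law: I = V / Z_total = (27.38 - j29.57) / (1000 + j1204) = -0.003354 - j0.02553 A.
Step 6 — Convert to polar: |I| = 0.02575 A, ∠I = -97.5°.

I = 0.02575∠-97.5° A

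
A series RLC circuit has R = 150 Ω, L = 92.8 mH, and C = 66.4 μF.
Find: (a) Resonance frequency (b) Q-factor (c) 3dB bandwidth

Step 1 — Resonance: ω₀ = 1/√(LC) = 1/√(0.0928·6.64e-05) = 402.8 rad/s.
Step 2 — f₀ = ω₀/(2π) = 64.12 Hz.
Step 3 — Series Q: Q = ω₀L/R = 402.8·0.0928/150 = 0.2492.
Step 4 — Bandwidth: Δω = ω₀/Q = 1616 rad/s; BW = Δω/(2π) = 257.3 Hz.

(a) f₀ = 64.12 Hz  (b) Q = 0.2492  (c) BW = 257.3 Hz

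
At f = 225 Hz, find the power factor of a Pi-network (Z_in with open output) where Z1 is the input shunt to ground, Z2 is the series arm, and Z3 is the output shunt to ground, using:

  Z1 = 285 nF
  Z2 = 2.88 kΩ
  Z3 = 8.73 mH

Step 1 — Angular frequency: ω = 2π·f = 2π·225 = 1414 rad/s.
Step 2 — Component impedances:
  Z1: Z = 1/(jωC) = -j/(ω·C) = 0 - j2482 Ω
  Z2: Z = R = 2880 Ω
  Z3: Z = jωL = j·1414·0.00873 = 0 + j12.34 Ω
Step 3 — With open output, the series arm Z2 and the output shunt Z3 appear in series to ground: Z2 + Z3 = 2880 + j12.34 Ω.
Step 4 — Parallel with input shunt Z1: Z_in = Z1 || (Z2 + Z3) = 1233 - j1425 Ω = 1884∠-49.1° Ω.
Step 5 — Power factor: PF = cos(φ) = Re(Z)/|Z| = 1232.6/1884.1 = 0.6542.
Step 6 — Type: Im(Z) = -1425 ⇒ leading (phase φ = -49.1°).

PF = 0.6542 (leading, φ = -49.1°)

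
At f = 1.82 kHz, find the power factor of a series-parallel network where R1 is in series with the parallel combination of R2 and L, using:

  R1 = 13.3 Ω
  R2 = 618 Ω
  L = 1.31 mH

Step 1 — Angular frequency: ω = 2π·f = 2π·1820 = 1.144e+04 rad/s.
Step 2 — Component impedances:
  R1: Z = R = 13.3 Ω
  R2: Z = R = 618 Ω
  L: Z = jωL = j·1.144e+04·0.00131 = 0 + j14.98 Ω
Step 3 — Parallel branch: R2 || L = 1/(1/R2 + 1/L) = 0.3629 + j14.97 Ω.
Step 4 — Series with R1: Z_total = R1 + (R2 || L) = 13.66 + j14.97 Ω = 20.27∠47.6° Ω.
Step 5 — Power factor: PF = cos(φ) = Re(Z)/|Z| = 13.663/20.269 = 0.6741.
Step 6 — Type: Im(Z) = 14.97 ⇒ lagging (phase φ = 47.6°).

PF = 0.6741 (lagging, φ = 47.6°)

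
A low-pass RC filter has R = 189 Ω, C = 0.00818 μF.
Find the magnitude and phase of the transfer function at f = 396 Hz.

Step 1 — Angular frequency: ω = 2π·396 = 2488 rad/s.
Step 2 — Transfer function: H(jω) = 1/(1 + jωRC).
Step 3 — Denominator: 1 + jωRC = 1 + j·2488·189·8.18e-09 = 1 + j0.003847.
Step 4 — H = 1 - j0.003847.
Step 5 — Magnitude: |H| = 1 (-0.0 dB); phase: φ = -0.2°.

|H| = 1 (-0.0 dB), φ = -0.2°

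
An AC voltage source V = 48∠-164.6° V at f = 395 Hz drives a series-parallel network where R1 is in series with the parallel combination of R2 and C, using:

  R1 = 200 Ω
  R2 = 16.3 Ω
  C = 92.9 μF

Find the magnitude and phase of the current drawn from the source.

Step 1 — Angular frequency: ω = 2π·f = 2π·395 = 2482 rad/s.
Step 2 — Component impedances:
  R1: Z = R = 200 Ω
  R2: Z = R = 16.3 Ω
  C: Z = 1/(jωC) = -j/(ω·C) = 0 - j4.337 Ω
Step 3 — Parallel branch: R2 || C = 1/(1/R2 + 1/C) = 1.078 - j4.05 Ω.
Step 4 — Series with R1: Z_total = R1 + (R2 || C) = 201.1 - j4.05 Ω = 201.1∠-1.2° Ω.
Step 5 — Source phasor: V = 48∠-164.6° V = -46.28 - j12.75 V.
Step 6 — Ohm's law: I = V / Z_total = (-46.28 - j12.75) / (201.1 - j4.05) = -0.2288 - j0.068 A.
Step 7 — Convert to polar: |I| = 0.2387 A, ∠I = -163.4°.

I = 0.2387∠-163.4° A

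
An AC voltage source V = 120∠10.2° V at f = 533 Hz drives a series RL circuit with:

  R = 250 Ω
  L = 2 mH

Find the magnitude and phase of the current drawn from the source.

Step 1 — Angular frequency: ω = 2π·f = 2π·533 = 3349 rad/s.
Step 2 — Component impedances:
  R: Z = R = 250 Ω
  L: Z = jωL = j·3349·0.002 = 0 + j6.698 Ω
Step 3 — Series combination: Z_total = R + L = 250 + j6.698 Ω = 250.1∠1.5° Ω.
Step 4 — Source phasor: V = 120∠10.2° V = 118.1 + j21.25 V.
Step 5 — Ohm's law: I = V / Z_total = (118.1 + j21.25) / (250 + j6.698) = 0.4744 + j0.07229 A.
Step 6 — Convert to polar: |I| = 0.4798 A, ∠I = 8.7°.

I = 0.4798∠8.7° A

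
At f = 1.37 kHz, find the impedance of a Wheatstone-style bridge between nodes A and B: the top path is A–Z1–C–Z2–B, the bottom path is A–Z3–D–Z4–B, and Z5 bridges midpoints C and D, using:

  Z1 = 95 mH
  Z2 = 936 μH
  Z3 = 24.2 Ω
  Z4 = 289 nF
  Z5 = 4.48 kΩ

Step 1 — Angular frequency: ω = 2π·f = 2π·1370 = 8608 rad/s.
Step 2 — Component impedances:
  Z1: Z = jωL = j·8608·0.095 = 0 + j817.8 Ω
  Z2: Z = jωL = j·8608·0.000936 = 0 + j8.057 Ω
  Z3: Z = R = 24.2 Ω
  Z4: Z = 1/(jωC) = -j/(ω·C) = 0 - j402 Ω
  Z5: Z = R = 4480 Ω
Step 3 — Bridge requires nodal analysis (the Z5 bridge couples midpoints C and D, so the two paths cannot be reduced to a simple series/parallel combination). Setting node B to ground and injecting 1 A at node A, the 3-node admittance system at A, C, D solves to V_A = Z_AB = 217.8 - j741.7 Ω = 773∠-73.6° Ω.

Z = 217.8 - j741.7 Ω = 773∠-73.6° Ω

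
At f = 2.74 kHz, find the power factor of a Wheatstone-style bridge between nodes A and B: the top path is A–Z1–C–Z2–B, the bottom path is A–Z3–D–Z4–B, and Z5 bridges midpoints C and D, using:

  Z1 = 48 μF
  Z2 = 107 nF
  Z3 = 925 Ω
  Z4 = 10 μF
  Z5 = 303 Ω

Step 1 — Angular frequency: ω = 2π·f = 2π·2740 = 1.722e+04 rad/s.
Step 2 — Component impedances:
  Z1: Z = 1/(jωC) = -j/(ω·C) = 0 - j1.21 Ω
  Z2: Z = 1/(jωC) = -j/(ω·C) = 0 - j542.9 Ω
  Z3: Z = R = 925 Ω
  Z4: Z = 1/(jωC) = -j/(ω·C) = 0 - j5.809 Ω
  Z5: Z = R = 303 Ω
Step 3 — Bridge requires nodal analysis (the Z5 bridge couples midpoints C and D, so the two paths cannot be reduced to a simple series/parallel combination). Setting node B to ground and injecting 1 A at node A, the 3-node admittance system at A, C, D solves to V_A = Z_AB = 190.6 - j85.73 Ω = 209∠-24.2° Ω.
Step 4 — Power factor: PF = cos(φ) = Re(Z)/|Z| = 190.6/209 = 0.912.
Step 5 — Type: Im(Z) = -85.73 ⇒ leading (phase φ = -24.2°).

PF = 0.912 (leading, φ = -24.2°)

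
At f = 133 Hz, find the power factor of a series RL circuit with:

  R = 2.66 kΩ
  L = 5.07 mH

Step 1 — Angular frequency: ω = 2π·f = 2π·133 = 835.7 rad/s.
Step 2 — Component impedances:
  R: Z = R = 2660 Ω
  L: Z = jωL = j·835.7·0.00507 = 0 + j4.237 Ω
Step 3 — Series combination: Z_total = R + L = 2660 + j4.237 Ω = 2660∠0.1° Ω.
Step 4 — Power factor: PF = cos(φ) = Re(Z)/|Z| = 2660/2660 = 1.
Step 5 — Type: Im(Z) = 4.237 ⇒ lagging (phase φ = 0.1°).

PF = 1 (lagging, φ = 0.1°)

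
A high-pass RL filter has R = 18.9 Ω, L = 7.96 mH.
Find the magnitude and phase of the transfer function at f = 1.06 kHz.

Step 1 — Angular frequency: ω = 2π·1060 = 6660 rad/s.
Step 2 — Transfer function: H(jω) = jωL/(R + jωL).
Step 3 — Numerator jωL = j·53.02; denominator R + jωL = 18.9 + j53.02.
Step 4 — H = 0.8872 + j0.3163.
Step 5 — Magnitude: |H| = 0.9419 (-0.5 dB); phase: φ = 19.6°.

|H| = 0.9419 (-0.5 dB), φ = 19.6°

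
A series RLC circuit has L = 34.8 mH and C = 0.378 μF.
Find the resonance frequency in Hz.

Step 1 — Resonance condition Im(Z)=0 gives ω₀ = 1/√(LC).
Step 2 — ω₀ = 1/√(0.0348·3.78e-07) = 8719 rad/s.
Step 3 — f₀ = ω₀/(2π) = 1388 Hz.

f₀ = 1388 Hz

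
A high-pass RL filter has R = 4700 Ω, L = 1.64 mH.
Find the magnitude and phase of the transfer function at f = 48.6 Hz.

Step 1 — Angular frequency: ω = 2π·48.6 = 305.4 rad/s.
Step 2 — Transfer function: H(jω) = jωL/(R + jωL).
Step 3 — Numerator jωL = j·0.5008; denominator R + jωL = 4700 + j0.5008.
Step 4 — H = 1.135e-08 + j0.0001066.
Step 5 — Magnitude: |H| = 0.0001066 (-79.4 dB); phase: φ = 90.0°.

|H| = 0.0001066 (-79.4 dB), φ = 90.0°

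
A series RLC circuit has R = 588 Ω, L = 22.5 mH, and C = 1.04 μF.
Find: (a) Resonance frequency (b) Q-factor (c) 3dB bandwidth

Step 1 — Resonance condition Im(Z)=0 gives ω₀ = 1/√(LC).
Step 2 — ω₀ = 1/√(0.0225·1.04e-06) = 6537 rad/s.
Step 3 — f₀ = ω₀/(2π) = 1040 Hz.
Step 4 — Series Q: Q = ω₀L/R = 6537·0.0225/588 = 0.2501.
Step 5 — 3dB bandwidth: Δω = ω₀/Q = 2.613e+04 rad/s; BW = Δω/(2π) = 4159 Hz.

(a) f₀ = 1040 Hz  (b) Q = 0.2501  (c) BW = 4159 Hz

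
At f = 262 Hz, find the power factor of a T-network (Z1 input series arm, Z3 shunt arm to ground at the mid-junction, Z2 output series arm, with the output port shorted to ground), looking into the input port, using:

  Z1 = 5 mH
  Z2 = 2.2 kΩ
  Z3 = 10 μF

Step 1 — Angular frequency: ω = 2π·f = 2π·262 = 1646 rad/s.
Step 2 — Component impedances:
  Z1: Z = jωL = j·1646·0.005 = 0 + j8.231 Ω
  Z2: Z = R = 2200 Ω
  Z3: Z = 1/(jωC) = -j/(ω·C) = 0 - j60.75 Ω
Step 3 — With the output port shorted to ground, the output series arm Z2 runs from the junction to ground; the shunt arm Z3 also runs from the junction to ground. They appear in parallel: Z3 || Z2 = 1.676 - j60.7 Ω.
Step 4 — Series with input arm Z1: Z_in = Z1 + (Z3 || Z2) = 1.676 - j52.47 Ω = 52.5∠-88.2° Ω.
Step 5 — Power factor: PF = cos(φ) = Re(Z)/|Z| = 1.676/52.496 = 0.03193.
Step 6 — Type: Im(Z) = -52.47 ⇒ leading (phase φ = -88.2°).

PF = 0.03193 (leading, φ = -88.2°)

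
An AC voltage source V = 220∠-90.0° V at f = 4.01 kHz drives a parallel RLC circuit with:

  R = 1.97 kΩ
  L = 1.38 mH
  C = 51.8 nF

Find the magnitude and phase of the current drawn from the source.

Step 1 — Angular frequency: ω = 2π·f = 2π·4010 = 2.52e+04 rad/s.
Step 2 — Component impedances:
  R: Z = R = 1970 Ω
  L: Z = jωL = j·2.52e+04·0.00138 = 0 + j34.77 Ω
  C: Z = 1/(jωC) = -j/(ω·C) = 0 - j766.2 Ω
Step 3 — Parallel combination: 1/Z_total = 1/R + 1/L + 1/C; Z_total = 0.6732 + j36.41 Ω = 36.42∠88.9° Ω.
Step 4 — Source phasor: V = 220∠-90.0° V = 0 - j220 V.
Step 5 — Ohm's law: I = V / Z_total = (0 - j220) / (0.6732 + j36.41) = -6.04 - j0.1117 A.
Step 6 — Convert to polar: |I| = 6.041 A, ∠I = -178.9°.

I = 6.041∠-178.9° A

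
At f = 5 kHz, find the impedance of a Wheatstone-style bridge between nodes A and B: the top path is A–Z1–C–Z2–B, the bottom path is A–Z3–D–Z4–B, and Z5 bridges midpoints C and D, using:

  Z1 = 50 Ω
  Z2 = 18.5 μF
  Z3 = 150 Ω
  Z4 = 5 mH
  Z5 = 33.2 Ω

Step 1 — Angular frequency: ω = 2π·f = 2π·5000 = 3.142e+04 rad/s.
Step 2 — Component impedances:
  Z1: Z = R = 50 Ω
  Z2: Z = 1/(jωC) = -j/(ω·C) = 0 - j1.721 Ω
  Z3: Z = R = 150 Ω
  Z4: Z = jωL = j·3.142e+04·0.005 = 0 + j157.1 Ω
  Z5: Z = R = 33.2 Ω
Step 3 — Bridge requires nodal analysis (the Z5 bridge couples midpoints C and D, so the two paths cannot be reduced to a simple series/parallel combination). Setting node B to ground and injecting 1 A at node A, the 3-node admittance system at A, C, D solves to V_A = Z_AB = 39.38 - j1.396 Ω = 39.4∠-2.0° Ω.

Z = 39.38 - j1.396 Ω = 39.4∠-2.0° Ω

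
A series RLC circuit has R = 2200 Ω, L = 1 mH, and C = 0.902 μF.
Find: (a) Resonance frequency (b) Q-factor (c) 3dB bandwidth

Step 1 — Resonance condition Im(Z)=0 gives ω₀ = 1/√(LC).
Step 2 — ω₀ = 1/√(0.001·9.02e-07) = 3.33e+04 rad/s.
Step 3 — f₀ = ω₀/(2π) = 5299 Hz.
Step 4 — Series Q: Q = ω₀L/R = 3.33e+04·0.001/2200 = 0.01513.
Step 5 — 3dB bandwidth: Δω = ω₀/Q = 2.2e+06 rad/s; BW = Δω/(2π) = 3.501e+05 Hz.

(a) f₀ = 5299 Hz  (b) Q = 0.01513  (c) BW = 3.501e+05 Hz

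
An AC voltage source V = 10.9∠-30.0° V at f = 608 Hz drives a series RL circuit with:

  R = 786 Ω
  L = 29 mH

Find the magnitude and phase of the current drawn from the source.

Step 1 — Angular frequency: ω = 2π·f = 2π·608 = 3820 rad/s.
Step 2 — Component impedances:
  R: Z = R = 786 Ω
  L: Z = jωL = j·3820·0.029 = 0 + j110.8 Ω
Step 3 — Series combination: Z_total = R + L = 786 + j110.8 Ω = 793.8∠8.0° Ω.
Step 4 — Source phasor: V = 10.9∠-30.0° V = 9.44 - j5.45 V.
Step 5 — Ohm's law: I = V / Z_total = (9.44 - j5.45) / (786 + j110.8) = 0.01082 - j0.008459 A.
Step 6 — Convert to polar: |I| = 0.01373 A, ∠I = -38.0°.

I = 0.01373∠-38.0° A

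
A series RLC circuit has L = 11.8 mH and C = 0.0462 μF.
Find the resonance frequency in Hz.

Step 1 — Resonance condition Im(Z)=0 gives ω₀ = 1/√(LC).
Step 2 — ω₀ = 1/√(0.0118·4.62e-08) = 4.283e+04 rad/s.
Step 3 — f₀ = ω₀/(2π) = 6816 Hz.

f₀ = 6816 Hz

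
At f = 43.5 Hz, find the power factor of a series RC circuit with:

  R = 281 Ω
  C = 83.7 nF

Step 1 — Angular frequency: ω = 2π·f = 2π·43.5 = 273.3 rad/s.
Step 2 — Component impedances:
  R: Z = R = 281 Ω
  C: Z = 1/(jωC) = -j/(ω·C) = 0 - j4.371e+04 Ω
Step 3 — Series combination: Z_total = R + C = 281 - j4.371e+04 Ω = 4.371e+04∠-89.6° Ω.
Step 4 — Power factor: PF = cos(φ) = Re(Z)/|Z| = 281/43713 = 0.006428.
Step 5 — Type: Im(Z) = -4.371e+04 ⇒ leading (phase φ = -89.6°).

PF = 0.006428 (leading, φ = -89.6°)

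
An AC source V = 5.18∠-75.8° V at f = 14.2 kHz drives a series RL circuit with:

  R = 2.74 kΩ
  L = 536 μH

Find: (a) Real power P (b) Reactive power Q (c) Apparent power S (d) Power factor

Step 1 — Angular frequency: ω = 2π·f = 2π·1.42e+04 = 8.922e+04 rad/s.
Step 2 — Component impedances:
  R: Z = R = 2740 Ω
  L: Z = jωL = j·8.922e+04·0.000536 = 0 + j47.82 Ω
Step 3 — Series combination: Z_total = R + L = 2740 + j47.82 Ω = 2740∠1.0° Ω.
Step 4 — Source phasor: V = 5.18∠-75.8° V = 1.271 - j5.022 V.
Step 5 — Current: I = V / Z = 0.0004316 - j0.00184 A = 0.00189∠-76.8° A.
Step 6 — Complex power: S = V·I* = 0.00979 + j0.0001709 VA.
Step 7 — Real power: P = Re(S) = 0.00979 W.
Step 8 — Reactive power: Q = Im(S) = 0.0001709 VAR.
Step 9 — Apparent power: |S| = 0.009791 VA.
Step 10 — Power factor: PF = P/|S| = 0.9998 (lagging).

(a) P = 0.00979 W  (b) Q = 0.0001709 VAR  (c) S = 0.009791 VA  (d) PF = 0.9998 (lagging)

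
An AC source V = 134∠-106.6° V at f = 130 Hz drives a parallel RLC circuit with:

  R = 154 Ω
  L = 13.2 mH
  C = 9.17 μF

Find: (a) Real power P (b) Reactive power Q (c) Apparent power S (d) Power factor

Step 1 — Angular frequency: ω = 2π·f = 2π·130 = 816.8 rad/s.
Step 2 — Component impedances:
  R: Z = R = 154 Ω
  L: Z = jωL = j·816.8·0.0132 = 0 + j10.78 Ω
  C: Z = 1/(jωC) = -j/(ω·C) = 0 - j133.5 Ω
Step 3 — Parallel combination: 1/Z_total = 1/R + 1/L + 1/C; Z_total = 0.8882 + j11.66 Ω = 11.7∠85.6° Ω.
Step 4 — Source phasor: V = 134∠-106.6° V = -38.28 - j128.4 V.
Step 5 — Current: I = V / Z = -11.2 + j2.43 A = 11.46∠167.8° A.
Step 6 — Complex power: S = V·I* = 116.6 + j1531 VA.
Step 7 — Real power: P = Re(S) = 116.6 W.
Step 8 — Reactive power: Q = Im(S) = 1531 VAR.
Step 9 — Apparent power: |S| = 1535 VA.
Step 10 — Power factor: PF = P/|S| = 0.07594 (lagging).

(a) P = 116.6 W  (b) Q = 1531 VAR  (c) S = 1535 VA  (d) PF = 0.07594 (lagging)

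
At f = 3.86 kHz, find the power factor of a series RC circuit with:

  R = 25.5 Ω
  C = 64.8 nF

Step 1 — Angular frequency: ω = 2π·f = 2π·3860 = 2.425e+04 rad/s.
Step 2 — Component impedances:
  R: Z = R = 25.5 Ω
  C: Z = 1/(jωC) = -j/(ω·C) = 0 - j636.3 Ω
Step 3 — Series combination: Z_total = R + C = 25.5 - j636.3 Ω = 636.8∠-87.7° Ω.
Step 4 — Power factor: PF = cos(φ) = Re(Z)/|Z| = 25.5/636.8 = 0.04004.
Step 5 — Type: Im(Z) = -636.3 ⇒ leading (phase φ = -87.7°).

PF = 0.04004 (leading, φ = -87.7°)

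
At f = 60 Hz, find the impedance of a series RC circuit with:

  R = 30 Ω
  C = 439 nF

Step 1 — Angular frequency: ω = 2π·f = 2π·60 = 377 rad/s.
Step 2 — Component impedances:
  R: Z = R = 30 Ω
  C: Z = 1/(jωC) = -j/(ω·C) = 0 - j6042 Ω
Step 3 — Series combination: Z_total = R + C = 30 - j6042 Ω = 6042∠-89.7° Ω.

Z = 30 - j6042 Ω = 6042∠-89.7° Ω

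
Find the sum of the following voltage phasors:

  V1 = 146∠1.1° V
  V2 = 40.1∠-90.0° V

Step 1 — Convert each phasor to rectangular form:
  V1 = 146·(cos(1.1°) + j·sin(1.1°)) = 146 + j2.803 V
  V2 = 40.1·(cos(-90.0°) + j·sin(-90.0°)) = 0 - j40.1 V
Step 2 — Sum components: V_total = 146 - j37.3 V.
Step 3 — Convert to polar: |V_total| = 150.7 V, ∠V_total = -14.3°.

V_total = 150.7∠-14.3° V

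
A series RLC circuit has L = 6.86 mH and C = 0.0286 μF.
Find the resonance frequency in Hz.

Step 1 — Resonance condition Im(Z)=0 gives ω₀ = 1/√(LC).
Step 2 — ω₀ = 1/√(0.00686·2.86e-08) = 7.139e+04 rad/s.
Step 3 — f₀ = ω₀/(2π) = 1.136e+04 Hz.

f₀ = 1.136e+04 Hz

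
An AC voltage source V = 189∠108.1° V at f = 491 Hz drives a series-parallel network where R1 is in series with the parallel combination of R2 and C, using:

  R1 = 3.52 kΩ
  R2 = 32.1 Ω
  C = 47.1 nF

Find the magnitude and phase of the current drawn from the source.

Step 1 — Angular frequency: ω = 2π·f = 2π·491 = 3085 rad/s.
Step 2 — Component impedances:
  R1: Z = R = 3520 Ω
  R2: Z = R = 32.1 Ω
  C: Z = 1/(jωC) = -j/(ω·C) = 0 - j6882 Ω
Step 3 — Parallel branch: R2 || C = 1/(1/R2 + 1/C) = 32.1 - j0.1497 Ω.
Step 4 — Series with R1: Z_total = R1 + (R2 || C) = 3552 - j0.1497 Ω = 3552∠-0.0° Ω.
Step 5 — Source phasor: V = 189∠108.1° V = -58.72 + j179.6 V.
Step 6 — Ohm's law: I = V / Z_total = (-58.72 + j179.6) / (3552 - j0.1497) = -0.01653 + j0.05057 A.
Step 7 — Convert to polar: |I| = 0.05321 A, ∠I = 108.1°.

I = 0.05321∠108.1° A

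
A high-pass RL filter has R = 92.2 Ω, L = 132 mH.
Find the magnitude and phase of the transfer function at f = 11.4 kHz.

Step 1 — Angular frequency: ω = 2π·1.14e+04 = 7.163e+04 rad/s.
Step 2 — Transfer function: H(jω) = jωL/(R + jωL).
Step 3 — Numerator jωL = j·9455; denominator R + jωL = 92.2 + j9455.
Step 4 — H = 0.9999 + j0.009751.
Step 5 — Magnitude: |H| = 1 (-0.0 dB); phase: φ = 0.6°.

|H| = 1 (-0.0 dB), φ = 0.6°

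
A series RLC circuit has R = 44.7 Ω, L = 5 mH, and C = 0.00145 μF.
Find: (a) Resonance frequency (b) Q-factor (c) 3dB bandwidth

Step 1 — Resonance condition Im(Z)=0 gives ω₀ = 1/√(LC).
Step 2 — ω₀ = 1/√(0.005·1.45e-09) = 3.714e+05 rad/s.
Step 3 — f₀ = ω₀/(2π) = 5.911e+04 Hz.
Step 4 — Series Q: Q = ω₀L/R = 3.714e+05·0.005/44.7 = 41.54.
Step 5 — 3dB bandwidth: Δω = ω₀/Q = 8940 rad/s; BW = Δω/(2π) = 1423 Hz.

(a) f₀ = 5.911e+04 Hz  (b) Q = 41.54  (c) BW = 1423 Hz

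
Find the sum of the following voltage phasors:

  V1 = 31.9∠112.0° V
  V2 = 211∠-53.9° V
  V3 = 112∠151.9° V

Step 1 — Convert each phasor to rectangular form:
  V1 = 31.9·(cos(112.0°) + j·sin(112.0°)) = -11.95 + j29.58 V
  V2 = 211·(cos(-53.9°) + j·sin(-53.9°)) = 124.3 - j170.5 V
  V3 = 112·(cos(151.9°) + j·sin(151.9°)) = -98.8 + j52.75 V
Step 2 — Sum components: V_total = 13.57 - j88.16 V.
Step 3 — Convert to polar: |V_total| = 89.19 V, ∠V_total = -81.2°.

V_total = 89.19∠-81.2° V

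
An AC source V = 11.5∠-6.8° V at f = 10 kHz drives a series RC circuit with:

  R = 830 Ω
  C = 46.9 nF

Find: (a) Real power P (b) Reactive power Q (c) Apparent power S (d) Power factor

Step 1 — Angular frequency: ω = 2π·f = 2π·1e+04 = 6.283e+04 rad/s.
Step 2 — Component impedances:
  R: Z = R = 830 Ω
  C: Z = 1/(jωC) = -j/(ω·C) = 0 - j339.3 Ω
Step 3 — Series combination: Z_total = R + C = 830 - j339.3 Ω = 896.7∠-22.2° Ω.
Step 4 — Source phasor: V = 11.5∠-6.8° V = 11.42 - j1.362 V.
Step 5 — Current: I = V / Z = 0.01236 + j0.003414 A = 0.01282∠15.4° A.
Step 6 — Complex power: S = V·I* = 0.1365 - j0.05582 VA.
Step 7 — Real power: P = Re(S) = 0.1365 W.
Step 8 — Reactive power: Q = Im(S) = -0.05582 VAR.
Step 9 — Apparent power: |S| = 0.1475 VA.
Step 10 — Power factor: PF = P/|S| = 0.9256 (leading).

(a) P = 0.1365 W  (b) Q = -0.05582 VAR  (c) S = 0.1475 VA  (d) PF = 0.9256 (leading)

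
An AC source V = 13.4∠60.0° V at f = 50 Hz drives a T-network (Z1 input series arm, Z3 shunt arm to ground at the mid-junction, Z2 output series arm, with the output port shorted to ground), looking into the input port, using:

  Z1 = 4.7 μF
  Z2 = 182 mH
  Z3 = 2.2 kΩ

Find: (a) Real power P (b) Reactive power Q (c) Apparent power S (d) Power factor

Step 1 — Angular frequency: ω = 2π·f = 2π·50 = 314.2 rad/s.
Step 2 — Component impedances:
  Z1: Z = 1/(jωC) = -j/(ω·C) = 0 - j677.3 Ω
  Z2: Z = jωL = j·314.2·0.182 = 0 + j57.18 Ω
  Z3: Z = R = 2200 Ω
Step 3 — With the output port shorted to ground, the output series arm Z2 runs from the junction to ground; the shunt arm Z3 also runs from the junction to ground. They appear in parallel: Z3 || Z2 = 1.485 + j57.14 Ω.
Step 4 — Series with input arm Z1: Z_in = Z1 + (Z3 || Z2) = 1.485 - j620.1 Ω = 620.1∠-89.9° Ω.
Step 5 — Source phasor: V = 13.4∠60.0° V = 6.7 + j11.6 V.
Step 6 — Current: I = V / Z = -0.01869 + j0.01085 A = 0.02161∠149.9° A.
Step 7 — Complex power: S = V·I* = 0.0006934 - j0.2896 VA.
Step 8 — Real power: P = Re(S) = 0.0006934 W.
Step 9 — Reactive power: Q = Im(S) = -0.2896 VAR.
Step 10 — Apparent power: |S| = 0.2896 VA.
Step 11 — Power factor: PF = P/|S| = 0.002395 (leading).

(a) P = 0.0006934 W  (b) Q = -0.2896 VAR  (c) S = 0.2896 VA  (d) PF = 0.002395 (leading)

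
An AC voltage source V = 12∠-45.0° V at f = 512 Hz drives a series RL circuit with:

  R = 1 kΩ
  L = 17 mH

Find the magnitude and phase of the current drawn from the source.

Step 1 — Angular frequency: ω = 2π·f = 2π·512 = 3217 rad/s.
Step 2 — Component impedances:
  R: Z = R = 1000 Ω
  L: Z = jωL = j·3217·0.017 = 0 + j54.69 Ω
Step 3 — Series combination: Z_total = R + L = 1000 + j54.69 Ω = 1001∠3.1° Ω.
Step 4 — Source phasor: V = 12∠-45.0° V = 8.485 - j8.485 V.
Step 5 — Ohm's law: I = V / Z_total = (8.485 - j8.485) / (1000 + j54.69) = 0.007997 - j0.008923 A.
Step 6 — Convert to polar: |I| = 0.01198 A, ∠I = -48.1°.

I = 0.01198∠-48.1° A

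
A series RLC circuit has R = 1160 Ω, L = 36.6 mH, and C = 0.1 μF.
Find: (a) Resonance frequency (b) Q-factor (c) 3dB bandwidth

Step 1 — Resonance: ω₀ = 1/√(LC) = 1/√(0.0366·1e-07) = 1.653e+04 rad/s.
Step 2 — f₀ = ω₀/(2π) = 2631 Hz.
Step 3 — Series Q: Q = ω₀L/R = 1.653e+04·0.0366/1160 = 0.5215.
Step 4 — Bandwidth: Δω = ω₀/Q = 3.169e+04 rad/s; BW = Δω/(2π) = 5044 Hz.

(a) f₀ = 2631 Hz  (b) Q = 0.5215  (c) BW = 5044 Hz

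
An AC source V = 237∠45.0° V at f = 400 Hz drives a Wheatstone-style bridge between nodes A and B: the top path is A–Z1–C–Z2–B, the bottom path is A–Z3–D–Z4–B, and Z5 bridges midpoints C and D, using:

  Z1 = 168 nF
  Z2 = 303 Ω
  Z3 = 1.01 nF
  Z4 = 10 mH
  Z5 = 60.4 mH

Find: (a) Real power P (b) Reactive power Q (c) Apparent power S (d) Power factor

Step 1 — Angular frequency: ω = 2π·f = 2π·400 = 2513 rad/s.
Step 2 — Component impedances:
  Z1: Z = 1/(jωC) = -j/(ω·C) = 0 - j2368 Ω
  Z2: Z = R = 303 Ω
  Z3: Z = 1/(jωC) = -j/(ω·C) = 0 - j3.939e+05 Ω
  Z4: Z = jωL = j·2513·0.01 = 0 + j25.13 Ω
  Z5: Z = jωL = j·2513·0.0604 = 0 + j151.8 Ω
Step 3 — Bridge requires nodal analysis (the Z5 bridge couples midpoints C and D, so the two paths cannot be reduced to a simple series/parallel combination). Setting node B to ground and injecting 1 A at node A, the 3-node admittance system at A, C, D solves to V_A = Z_AB = 76.3 - j2224 Ω = 2225∠-88.0° Ω.
Step 4 — Source phasor: V = 237∠45.0° V = 167.6 + j167.6 V.
Step 5 — Current: I = V / Z = -0.07269 + j0.07786 A = 0.1065∠133.0° A.
Step 6 — Complex power: S = V·I* = 0.8657 - j25.23 VA.
Step 7 — Real power: P = Re(S) = 0.8657 W.
Step 8 — Reactive power: Q = Im(S) = -25.23 VAR.
Step 9 — Apparent power: |S| = 25.25 VA.
Step 10 — Power factor: PF = P/|S| = 0.03429 (leading).

(a) P = 0.8657 W  (b) Q = -25.23 VAR  (c) S = 25.25 VA  (d) PF = 0.03429 (leading)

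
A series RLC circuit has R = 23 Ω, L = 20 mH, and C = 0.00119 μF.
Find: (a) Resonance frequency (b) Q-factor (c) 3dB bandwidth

Step 1 — Resonance: ω₀ = 1/√(LC) = 1/√(0.02·1.19e-09) = 2.05e+05 rad/s.
Step 2 — f₀ = ω₀/(2π) = 3.262e+04 Hz.
Step 3 — Series Q: Q = ω₀L/R = 2.05e+05·0.02/23 = 178.2.
Step 4 — Bandwidth: Δω = ω₀/Q = 1150 rad/s; BW = Δω/(2π) = 183 Hz.

(a) f₀ = 3.262e+04 Hz  (b) Q = 178.2  (c) BW = 183 Hz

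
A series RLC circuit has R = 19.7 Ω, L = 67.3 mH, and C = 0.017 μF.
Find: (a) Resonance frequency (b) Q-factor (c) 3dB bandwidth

Step 1 — Resonance: ω₀ = 1/√(LC) = 1/√(0.0673·1.7e-08) = 2.956e+04 rad/s.
Step 2 — f₀ = ω₀/(2π) = 4705 Hz.
Step 3 — Series Q: Q = ω₀L/R = 2.956e+04·0.0673/19.7 = 101.
Step 4 — Bandwidth: Δω = ω₀/Q = 292.7 rad/s; BW = Δω/(2π) = 46.59 Hz.

(a) f₀ = 4705 Hz  (b) Q = 101  (c) BW = 46.59 Hz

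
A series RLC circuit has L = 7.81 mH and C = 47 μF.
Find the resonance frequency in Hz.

Step 1 — Resonance condition Im(Z)=0 gives ω₀ = 1/√(LC).
Step 2 — ω₀ = 1/√(0.00781·4.7e-05) = 1651 rad/s.
Step 3 — f₀ = ω₀/(2π) = 262.7 Hz.

f₀ = 262.7 Hz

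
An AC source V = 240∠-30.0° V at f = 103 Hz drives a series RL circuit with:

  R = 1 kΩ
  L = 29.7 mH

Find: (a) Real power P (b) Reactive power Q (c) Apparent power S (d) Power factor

Step 1 — Angular frequency: ω = 2π·f = 2π·103 = 647.2 rad/s.
Step 2 — Component impedances:
  R: Z = R = 1000 Ω
  L: Z = jωL = j·647.2·0.0297 = 0 + j19.22 Ω
Step 3 — Series combination: Z_total = R + L = 1000 + j19.22 Ω = 1000∠1.1° Ω.
Step 4 — Source phasor: V = 240∠-30.0° V = 207.8 - j120 V.
Step 5 — Current: I = V / Z = 0.2055 - j0.1239 A = 0.24∠-31.1° A.
Step 6 — Complex power: S = V·I* = 57.58 + j1.107 VA.
Step 7 — Real power: P = Re(S) = 57.58 W.
Step 8 — Reactive power: Q = Im(S) = 1.107 VAR.
Step 9 — Apparent power: |S| = 57.59 VA.
Step 10 — Power factor: PF = P/|S| = 0.9998 (lagging).

(a) P = 57.58 W  (b) Q = 1.107 VAR  (c) S = 57.59 VA  (d) PF = 0.9998 (lagging)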